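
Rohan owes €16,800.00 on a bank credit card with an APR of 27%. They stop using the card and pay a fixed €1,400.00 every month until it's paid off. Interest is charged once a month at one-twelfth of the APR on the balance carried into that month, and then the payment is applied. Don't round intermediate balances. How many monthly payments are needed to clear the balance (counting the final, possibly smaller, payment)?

Monthly rate r = 27%/12 = 2.25% = 0.0225.
Recurrence: B ← B·(1+r) − €1,400.00.
Month 1: interest €378.00; balance after payment €15,778.00.
Month 2: interest €355.00; balance after payment €14,733.00.
Closed form: n = −ln(1 − rB₀/P)/ln(1+r) = −ln(0.73)/ln(1.0225) ≈ 14.144, so the balance reaches zero during payment 15.

15 payments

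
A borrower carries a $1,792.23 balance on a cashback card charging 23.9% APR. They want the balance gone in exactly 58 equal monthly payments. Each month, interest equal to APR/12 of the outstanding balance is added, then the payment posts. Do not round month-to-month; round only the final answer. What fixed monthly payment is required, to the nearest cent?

Monthly rate r = 23.9%/12 = 1.99167% = 0.0199167.
Level-payment amortization: P = B₀·r / (1 − (1+r)^(−n)) = 1792.23·0.0199167 / (1 − 1.01992^(−58)).
Denominator 1 − (1+r)^(−58) = 0.681398326.
P = 35.6952 / 0.681398326 ≈ 52.39.

$52.39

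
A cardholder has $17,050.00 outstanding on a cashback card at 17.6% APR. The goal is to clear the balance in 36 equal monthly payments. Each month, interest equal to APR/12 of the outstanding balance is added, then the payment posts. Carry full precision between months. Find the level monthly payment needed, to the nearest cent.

$612.98

Monthly rate r = 17.6%/12 = 1.46667% = 0.0146667.
Level-payment amortization: P = B₀·r / (1 − (1+r)^(−n)) = 17050.00·0.0146667 / (1 − 1.01467^(−36)).
Denominator 1 − (1+r)^(−36) = 0.407950746.
P = 250.067 / 0.407950746 ≈ 612.98.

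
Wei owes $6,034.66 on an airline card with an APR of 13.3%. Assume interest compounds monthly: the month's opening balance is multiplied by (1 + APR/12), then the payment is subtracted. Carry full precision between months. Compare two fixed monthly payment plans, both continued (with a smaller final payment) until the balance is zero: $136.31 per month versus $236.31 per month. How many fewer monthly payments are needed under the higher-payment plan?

31 fewer payments

Monthly rate r = 13.3%/12 = 1.10833% = 0.0110833.
At $136.31/mo: n = ⌈−ln(1 − rB₀/P)/ln(1+r)⌉ = 62 payments (last $28.67); total interest = total paid − $6,034.66 = $2,308.92.
At $236.31/mo: 31 payments (last $44.32); total interest $1,098.96.
Payments saved = 62 − 31 = 31.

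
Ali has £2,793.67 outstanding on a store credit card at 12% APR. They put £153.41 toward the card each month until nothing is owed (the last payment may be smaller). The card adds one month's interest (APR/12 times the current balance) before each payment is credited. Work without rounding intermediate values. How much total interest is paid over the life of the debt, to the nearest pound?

Monthly rate r = 12%/12 = 1% = 0.01.
Payoff takes n = ⌈−ln(1 − rB₀/P)/ln(1+r)⌉ = ⌈20.202⌉ = 21 payments; the last is £31.18.
Total paid = 20·£153.41 + £31.18 = £3,099.38.
Total interest = total paid − principal = £3,099.38 − £2,793.67 = £305.71.

£306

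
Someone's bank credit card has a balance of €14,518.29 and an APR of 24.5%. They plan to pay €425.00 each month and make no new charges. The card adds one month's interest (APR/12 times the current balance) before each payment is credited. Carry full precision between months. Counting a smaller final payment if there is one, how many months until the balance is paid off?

Monthly rate r = 24.5%/12 = 2.04167% = 0.0204167.
Recurrence: B ← B·(1+r) − €425.00.
Month 1: interest €296.42; balance after payment €14,389.71.
Month 2: interest €293.79; balance after payment €14,258.49.
Closed form: n = −ln(1 − rB₀/P)/ln(1+r) = −ln(0.30255)/ln(1.02042) ≈ 59.151, so the balance reaches zero during payment 60.

60 payments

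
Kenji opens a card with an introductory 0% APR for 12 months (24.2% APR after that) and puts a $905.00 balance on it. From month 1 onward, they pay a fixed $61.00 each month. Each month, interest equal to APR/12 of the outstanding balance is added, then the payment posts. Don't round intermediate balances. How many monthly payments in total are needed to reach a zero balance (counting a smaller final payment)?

Promo months 1–12 at r₀ = 0%/12 = 0; months 13+ at r₁ = 24.2%/12 = 0.0201667.
After month 12 (no interest yet): B = $905.00 − 12·$61.00 = $173.00.
Then at r₁ with $61.00/mo: n₂ = −ln(1 − r₁·B/P)/ln(1+r₁) ≈ 2.95 → 3 more payments.

15 months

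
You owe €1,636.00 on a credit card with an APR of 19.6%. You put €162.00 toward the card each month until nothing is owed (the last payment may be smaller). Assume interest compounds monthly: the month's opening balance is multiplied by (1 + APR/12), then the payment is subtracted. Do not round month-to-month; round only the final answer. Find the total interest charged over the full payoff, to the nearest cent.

Monthly rate r = 19.6%/12 = 1.63333% = 0.0163333.
Payoff takes n = ⌈−ln(1 − rB₀/P)/ln(1+r)⌉ = ⌈11.126⌉ = 12 payments; the last is €20.59.
Total paid = 11·€162.00 + €20.59 = €1,802.59.
Total interest = total paid − principal = €1,802.59 − €1,636.00 = €166.59.

€166.59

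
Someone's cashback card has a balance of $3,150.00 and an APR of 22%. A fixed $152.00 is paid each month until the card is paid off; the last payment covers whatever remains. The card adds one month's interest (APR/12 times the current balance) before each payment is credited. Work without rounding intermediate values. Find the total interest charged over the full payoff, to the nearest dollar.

Monthly rate r = 22%/12 = 1.83333% = 0.0183333.
Payoff takes n = ⌈−ln(1 − rB₀/P)/ln(1+r)⌉ = ⌈26.307⌉ = 27 payments; the last is $46.98.
Total paid = 26·$152.00 + $46.98 = $3,998.98.
Total interest = total paid − principal = $3,998.98 − $3,150.00 = $848.98.

$849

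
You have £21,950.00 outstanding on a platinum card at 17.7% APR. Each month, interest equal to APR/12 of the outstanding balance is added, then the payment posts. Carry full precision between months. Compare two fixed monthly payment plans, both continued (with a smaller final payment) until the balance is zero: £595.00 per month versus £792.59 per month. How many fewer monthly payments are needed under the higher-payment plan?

18 fewer payments

Monthly rate r = 17.7%/12 = 1.475% = 0.01475.
At £595.00/mo: n = ⌈−ln(1 − rB₀/P)/ln(1+r)⌉ = 54 payments (last £388.08); total interest = total paid − £21,950.00 = £9,973.08.
At £792.59/mo: 36 payments (last £682.28); total interest £6,472.93.
Payments saved = 54 − 36 = 18.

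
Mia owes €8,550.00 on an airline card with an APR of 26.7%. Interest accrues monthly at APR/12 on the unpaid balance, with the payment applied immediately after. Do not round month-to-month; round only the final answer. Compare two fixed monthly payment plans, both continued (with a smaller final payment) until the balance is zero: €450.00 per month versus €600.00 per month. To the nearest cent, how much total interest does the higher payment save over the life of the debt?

€837.31

Monthly rate r = 26.7%/12 = 2.225% = 0.02225.
At €450.00/mo: n = ⌈−ln(1 − rB₀/P)/ln(1+r)⌉ = 25 payments (last €436.40); total interest = total paid − €8,550.00 = €2,686.40.
At €600.00/mo: 18 payments (last €199.09); total interest €1,849.09.
Interest saved = €2,686.40 − €1,849.09 = €837.31.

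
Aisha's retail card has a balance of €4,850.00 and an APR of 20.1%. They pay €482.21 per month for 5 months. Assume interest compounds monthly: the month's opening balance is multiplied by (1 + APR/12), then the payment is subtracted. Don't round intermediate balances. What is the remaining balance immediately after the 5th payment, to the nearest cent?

€2,776.84

Monthly rate r = 20.1%/12 = 1.675% = 0.01675.
Each month: B ← B·(1+r) − €482.21.
Month 1: interest €81.24; balance after payment €4,449.03.
Month 2: interest €74.52; balance after payment €4,041.34.
Month 3: interest €67.69; balance after payment €3,626.82.
Month 4: interest €60.75; balance after payment €3,205.36.
Month 5: interest €53.69; balance after payment €2,776.84.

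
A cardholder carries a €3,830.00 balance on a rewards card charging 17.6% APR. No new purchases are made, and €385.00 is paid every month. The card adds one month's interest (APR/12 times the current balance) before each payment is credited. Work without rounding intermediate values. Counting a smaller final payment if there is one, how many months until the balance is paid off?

11 payments

Monthly rate r = 17.6%/12 = 1.46667% = 0.0146667.
Recurrence: B ← B·(1+r) − €385.00.
Month 1: interest €56.17; balance after payment €3,501.17.
Month 2: interest €51.35; balance after payment €3,167.52.
Closed form: n = −ln(1 − rB₀/P)/ln(1+r) = −ln(0.8541)/ln(1.01467) ≈ 10.832, so the balance reaches zero during payment 11.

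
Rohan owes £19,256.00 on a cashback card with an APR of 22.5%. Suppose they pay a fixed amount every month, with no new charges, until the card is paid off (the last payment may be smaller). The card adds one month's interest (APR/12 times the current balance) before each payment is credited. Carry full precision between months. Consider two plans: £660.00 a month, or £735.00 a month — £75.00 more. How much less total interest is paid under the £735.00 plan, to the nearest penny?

£1,400.57

Monthly rate r = 22.5%/12 = 1.875% = 0.01875.
At £660.00/mo: n = ⌈−ln(1 − rB₀/P)/ln(1+r)⌉ = 43 payments (last £419.08); total interest = total paid − £19,256.00 = £8,883.08.
At £735.00/mo: 37 payments (last £278.51); total interest £7,482.51.
Interest saved = £8,883.08 − £7,482.51 = £1,400.57.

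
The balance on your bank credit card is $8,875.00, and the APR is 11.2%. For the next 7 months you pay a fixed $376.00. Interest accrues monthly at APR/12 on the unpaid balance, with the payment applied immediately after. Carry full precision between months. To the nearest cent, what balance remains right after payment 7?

Monthly rate r = 11.2%/12 = 0.933333% = 0.00933333.
Each month: B ← B·(1+r) − $376.00.
Month 1: interest $82.83; balance after payment $8,581.83.
Month 2: interest $80.10; balance after payment $8,285.93.
Month 3: interest $77.34; balance after payment $7,987.27.
Month 4: interest $74.55; balance after payment $7,685.81.
Month 5: interest $71.73; balance after payment $7,381.55.
Month 6: interest $68.89; balance after payment $7,074.44.
Month 7: interest $66.03; balance after payment $6,764.47.

$6,764.47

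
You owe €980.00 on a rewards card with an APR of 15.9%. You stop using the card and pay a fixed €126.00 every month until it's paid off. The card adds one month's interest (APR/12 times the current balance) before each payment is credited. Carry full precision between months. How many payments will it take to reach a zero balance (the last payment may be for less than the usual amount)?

Monthly rate r = 15.9%/12 = 1.325% = 0.01325.
Recurrence: B ← B·(1+r) − €126.00.
Month 1: interest €12.98; balance after payment €866.99.
Month 2: interest €11.49; balance after payment €752.47.
Closed form: n = −ln(1 − rB₀/P)/ln(1+r) = −ln(0.89694)/ln(1.01325) ≈ 8.263, so the balance reaches zero during payment 9.

9 payments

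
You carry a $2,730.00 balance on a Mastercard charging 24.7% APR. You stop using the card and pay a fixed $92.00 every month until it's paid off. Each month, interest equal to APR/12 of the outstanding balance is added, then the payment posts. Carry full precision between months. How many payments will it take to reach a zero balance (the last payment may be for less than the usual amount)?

Monthly rate r = 24.7%/12 = 2.05833% = 0.0205833.
Recurrence: B ← B·(1+r) − $92.00.
Month 1: interest $56.19; balance after payment $2,694.19.
Month 2: interest $55.46; balance after payment $2,657.65.
Closed form: n = −ln(1 − rB₀/P)/ln(1+r) = −ln(0.38921)/ln(1.02058) ≈ 46.315, so the balance reaches zero during payment 47.

47 months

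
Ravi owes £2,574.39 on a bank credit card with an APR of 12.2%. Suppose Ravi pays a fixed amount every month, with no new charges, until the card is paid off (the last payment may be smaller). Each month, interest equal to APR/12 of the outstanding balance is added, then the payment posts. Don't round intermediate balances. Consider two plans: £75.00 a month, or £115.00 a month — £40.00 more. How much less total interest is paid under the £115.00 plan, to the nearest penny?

Monthly rate r = 12.2%/12 = 1.01667% = 0.0101667.
At £75.00/mo: n = ⌈−ln(1 − rB₀/P)/ln(1+r)⌉ = 43 payments (last £32.42); total interest = total paid − £2,574.39 = £608.03.
At £115.00/mo: 26 payments (last £61.06); total interest £361.67.
Interest saved = £608.03 − £361.67 = £246.36.

£246.36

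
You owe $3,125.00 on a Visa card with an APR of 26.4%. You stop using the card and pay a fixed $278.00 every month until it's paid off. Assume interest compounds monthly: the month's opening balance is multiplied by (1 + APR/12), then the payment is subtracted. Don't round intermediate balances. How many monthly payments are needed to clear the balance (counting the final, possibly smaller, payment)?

Monthly rate r = 26.4%/12 = 2.2% = 0.022.
Recurrence: B ← B·(1+r) − $278.00.
Month 1: interest $68.75; balance after payment $2,915.75.
Month 2: interest $64.15; balance after payment $2,701.90.
Closed form: n = −ln(1 − rB₀/P)/ln(1+r) = −ln(0.7527)/ln(1.022) ≈ 13.055, so the balance reaches zero during payment 14.

14 months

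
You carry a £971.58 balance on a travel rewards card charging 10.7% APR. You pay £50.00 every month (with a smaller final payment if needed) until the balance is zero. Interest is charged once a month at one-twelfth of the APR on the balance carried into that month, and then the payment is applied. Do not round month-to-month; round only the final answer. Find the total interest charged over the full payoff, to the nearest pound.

£100

Monthly rate r = 10.7%/12 = 0.891667% = 0.00891667.
Payoff takes n = ⌈−ln(1 − rB₀/P)/ln(1+r)⌉ = ⌈21.434⌉ = 22 payments; the last is £21.75.
Total paid = 21·£50.00 + £21.75 = £1,071.75.
Total interest = total paid − principal = £1,071.75 − £971.58 = £100.17.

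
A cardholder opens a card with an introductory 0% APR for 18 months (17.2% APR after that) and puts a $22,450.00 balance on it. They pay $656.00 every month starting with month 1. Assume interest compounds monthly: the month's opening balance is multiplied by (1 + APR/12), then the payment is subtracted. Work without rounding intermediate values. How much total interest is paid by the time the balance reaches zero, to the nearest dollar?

$1,558

Promo months 1–18 at r₀ = 0%/12 = 0; months 19+ at r₁ = 17.2%/12 = 0.0143333.
After month 18 (no interest yet): B = $22,450.00 − 18·$656.00 = $10,642.00.
Then at r₁ with $656.00/mo: n₂ = −ln(1 − r₁·B/P)/ln(1+r₁) ≈ 18.60 → 19 more payments.
Total paid = 36·$656.00 + $391.95 = $24,007.95; interest = $24,007.95 − $22,450.00 = $1,557.95.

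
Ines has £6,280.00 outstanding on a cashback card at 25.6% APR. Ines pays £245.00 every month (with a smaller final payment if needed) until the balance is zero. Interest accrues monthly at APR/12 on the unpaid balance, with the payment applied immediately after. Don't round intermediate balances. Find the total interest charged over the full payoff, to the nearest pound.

Monthly rate r = 25.6%/12 = 2.13333% = 0.0213333.
Payoff takes n = ⌈−ln(1 − rB₀/P)/ln(1+r)⌉ = ⌈37.495⌉ = 38 payments; the last is £122.01.
Total paid = 37·£245.00 + £122.01 = £9,187.01.
Total interest = total paid − principal = £9,187.01 − £6,280.00 = £2,907.01.

£2,907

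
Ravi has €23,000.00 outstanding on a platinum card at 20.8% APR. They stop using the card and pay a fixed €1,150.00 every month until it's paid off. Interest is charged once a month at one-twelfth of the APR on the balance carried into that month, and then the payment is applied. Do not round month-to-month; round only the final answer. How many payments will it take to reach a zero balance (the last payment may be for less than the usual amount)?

Monthly rate r = 20.8%/12 = 1.73333% = 0.0173333.
Recurrence: B ← B·(1+r) − €1,150.00.
Month 1: interest €398.67; balance after payment €22,248.67.
Month 2: interest €385.64; balance after payment €21,484.31.
Closed form: n = −ln(1 − rB₀/P)/ln(1+r) = −ln(0.65333)/ln(1.01733) ≈ 24.770, so the balance reaches zero during payment 25.

25 months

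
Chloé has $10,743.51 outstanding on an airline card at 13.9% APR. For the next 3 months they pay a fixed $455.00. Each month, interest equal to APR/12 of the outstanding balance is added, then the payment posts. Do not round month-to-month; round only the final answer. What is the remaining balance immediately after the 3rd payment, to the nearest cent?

Monthly rate r = 13.9%/12 = 1.15833% = 0.0115833.
Each month: B ← B·(1+r) − $455.00.
Month 1: interest $124.45; balance after payment $10,412.96.
Month 2: interest $120.62; balance after payment $10,078.57.
Month 3: interest $116.74; balance after payment $9,740.32.

$9,740.32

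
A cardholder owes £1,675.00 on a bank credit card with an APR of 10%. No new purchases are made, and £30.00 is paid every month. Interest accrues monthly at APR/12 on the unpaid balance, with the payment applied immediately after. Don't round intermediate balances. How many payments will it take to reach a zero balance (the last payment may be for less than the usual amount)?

76 payments

Monthly rate r = 10%/12 = 0.833333% = 0.00833333.
Recurrence: B ← B·(1+r) − £30.00.
Month 1: interest £13.96; balance after payment £1,658.96.
Month 2: interest £13.82; balance after payment £1,642.78.
Closed form: n = −ln(1 − rB₀/P)/ln(1+r) = −ln(0.53472)/ln(1.00833) ≈ 75.434, so the balance reaches zero during payment 76.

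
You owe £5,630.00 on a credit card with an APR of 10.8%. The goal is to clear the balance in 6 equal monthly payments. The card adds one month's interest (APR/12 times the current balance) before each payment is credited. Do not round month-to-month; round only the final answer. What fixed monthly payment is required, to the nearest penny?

Monthly rate r = 10.8%/12 = 0.9% = 0.009.
Level-payment amortization: P = B₀·r / (1 − (1+r)^(−n)) = 5630.00·0.009 / (1 − 1.009^(−6)).
Denominator 1 − (1+r)^(−6) = 0.052339012.
P = 50.67 / 0.052339012 ≈ 968.11.

£968.11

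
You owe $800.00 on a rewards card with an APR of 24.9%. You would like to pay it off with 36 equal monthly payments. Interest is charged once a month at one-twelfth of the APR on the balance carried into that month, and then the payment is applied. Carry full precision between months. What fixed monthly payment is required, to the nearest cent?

Monthly rate r = 24.9%/12 = 2.075% = 0.02075.
Level-payment amortization: P = B₀·r / (1 − (1+r)^(−n)) = 800.00·0.02075 / (1 − 1.02075^(−36)).
Denominator 1 − (1+r)^(−36) = 0.522578459.
P = 16.6 / 0.522578459 ≈ 31.77.

$31.77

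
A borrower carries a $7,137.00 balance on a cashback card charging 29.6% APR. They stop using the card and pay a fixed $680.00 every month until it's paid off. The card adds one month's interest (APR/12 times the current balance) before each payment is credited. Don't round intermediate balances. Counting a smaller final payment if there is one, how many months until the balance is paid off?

Monthly rate r = 29.6%/12 = 2.46667% = 0.0246667.
Recurrence: B ← B·(1+r) − $680.00.
Month 1: interest $176.05; balance after payment $6,633.05.
Month 2: interest $163.62; balance after payment $6,116.66.
Closed form: n = −ln(1 − rB₀/P)/ln(1+r) = −ln(0.74111)/ln(1.02467) ≈ 12.295, so the balance reaches zero during payment 13.

13 months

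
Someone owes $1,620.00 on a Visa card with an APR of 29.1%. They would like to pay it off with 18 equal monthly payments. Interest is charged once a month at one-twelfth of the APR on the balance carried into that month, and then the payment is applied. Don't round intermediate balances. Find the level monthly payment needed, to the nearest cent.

$112.14

Monthly rate r = 29.1%/12 = 2.425% = 0.02425.
Level-payment amortization: P = B₀·r / (1 − (1+r)^(−n)) = 1620.00·0.02425 / (1 − 1.02425^(−18)).
Denominator 1 − (1+r)^(−18) = 0.350330479.
P = 39.285 / 0.350330479 ≈ 112.14.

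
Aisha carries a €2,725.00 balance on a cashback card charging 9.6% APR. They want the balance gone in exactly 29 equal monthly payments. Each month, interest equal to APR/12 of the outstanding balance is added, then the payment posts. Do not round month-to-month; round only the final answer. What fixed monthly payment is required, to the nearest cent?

Monthly rate r = 9.6%/12 = 0.8% = 0.008.
Level-payment amortization: P = B₀·r / (1 − (1+r)^(−n)) = 2725.00·0.008 / (1 − 1.008^(−29)).
Denominator 1 − (1+r)^(−29) = 0.206321586.
P = 21.8 / 0.206321586 ≈ 105.66.

€105.66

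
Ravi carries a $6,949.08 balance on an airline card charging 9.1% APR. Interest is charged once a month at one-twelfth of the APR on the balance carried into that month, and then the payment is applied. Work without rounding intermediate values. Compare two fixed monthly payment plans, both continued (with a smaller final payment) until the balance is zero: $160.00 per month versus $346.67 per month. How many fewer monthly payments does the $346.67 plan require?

Monthly rate r = 9.1%/12 = 0.758333% = 0.00758333.
At $160.00/mo: n = ⌈−ln(1 − rB₀/P)/ln(1+r)⌉ = 53 payments (last $141.39); total interest = total paid − $6,949.08 = $1,512.31.
At $346.67/mo: 22 payments (last $286.38); total interest $617.37.
Payments saved = 53 − 22 = 31.

31 fewer payments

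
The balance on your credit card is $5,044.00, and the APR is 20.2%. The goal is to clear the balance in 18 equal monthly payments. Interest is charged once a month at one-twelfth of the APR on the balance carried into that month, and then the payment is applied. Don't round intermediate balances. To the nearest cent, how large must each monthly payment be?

Monthly rate r = 20.2%/12 = 1.68333% = 0.0168333.
Level-payment amortization: P = B₀·r / (1 − (1+r)^(−n)) = 5044.00·0.0168333 / (1 − 1.01683^(−18)).
Denominator 1 − (1+r)^(−18) = 0.259535815.
P = 84.9073 / 0.259535815 ≈ 327.15.

$327.15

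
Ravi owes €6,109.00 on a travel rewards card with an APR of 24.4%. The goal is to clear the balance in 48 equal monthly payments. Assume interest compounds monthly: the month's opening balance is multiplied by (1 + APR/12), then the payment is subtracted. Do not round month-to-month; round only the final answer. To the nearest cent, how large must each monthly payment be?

Monthly rate r = 24.4%/12 = 2.03333% = 0.0203333.
Level-payment amortization: P = B₀·r / (1 − (1+r)^(−n)) = 6109.00·0.0203333 / (1 − 1.02033^(−48)).
Denominator 1 − (1+r)^(−48) = 0.619477443.
P = 124.216 / 0.619477443 ≈ 200.52.

€200.52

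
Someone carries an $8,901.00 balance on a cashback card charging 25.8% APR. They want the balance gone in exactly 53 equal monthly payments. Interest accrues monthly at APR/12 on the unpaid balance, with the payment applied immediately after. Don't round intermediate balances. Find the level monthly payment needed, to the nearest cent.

$283.04

Monthly rate r = 25.8%/12 = 2.15% = 0.0215.
Level-payment amortization: P = B₀·r / (1 − (1+r)^(−n)) = 8901.00·0.0215 / (1 − 1.0215^(−53)).
Denominator 1 − (1+r)^(−53) = 0.676133268.
P = 191.372 / 0.676133268 ≈ 283.04.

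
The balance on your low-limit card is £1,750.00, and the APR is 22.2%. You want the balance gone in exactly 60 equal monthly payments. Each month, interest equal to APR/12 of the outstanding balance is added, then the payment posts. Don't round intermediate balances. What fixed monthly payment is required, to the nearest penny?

£48.53

Monthly rate r = 22.2%/12 = 1.85% = 0.0185.
Level-payment amortization: P = B₀·r / (1 − (1+r)^(−n)) = 1750.00·0.0185 / (1 − 1.0185^(−60)).
Denominator 1 − (1+r)^(−60) = 0.667081446.
P = 32.375 / 0.667081446 ≈ 48.53.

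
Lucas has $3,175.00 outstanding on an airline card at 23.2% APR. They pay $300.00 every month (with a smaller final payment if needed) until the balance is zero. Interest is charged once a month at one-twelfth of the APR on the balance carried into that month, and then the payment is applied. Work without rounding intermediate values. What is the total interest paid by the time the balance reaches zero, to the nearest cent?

Monthly rate r = 23.2%/12 = 1.93333% = 0.0193333.
Payoff takes n = ⌈−ln(1 − rB₀/P)/ln(1+r)⌉ = ⌈11.955⌉ = 12 payments; the last is $286.62.
Total paid = 11·$300.00 + $286.62 = $3,586.62.
Total interest = total paid − principal = $3,586.62 − $3,175.00 = $411.62.

$411.62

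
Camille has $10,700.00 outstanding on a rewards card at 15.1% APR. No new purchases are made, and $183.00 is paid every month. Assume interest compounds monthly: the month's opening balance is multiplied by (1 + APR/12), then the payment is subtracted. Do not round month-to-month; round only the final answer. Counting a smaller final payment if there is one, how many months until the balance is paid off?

107 payments

Monthly rate r = 15.1%/12 = 1.25833% = 0.0125833.
Recurrence: B ← B·(1+r) − $183.00.
Month 1: interest $134.64; balance after payment $10,651.64.
Month 2: interest $134.03; balance after payment $10,602.67.
Closed form: n = −ln(1 − rB₀/P)/ln(1+r) = −ln(0.26425)/ln(1.01258) ≈ 106.427, so the balance reaches zero during payment 107.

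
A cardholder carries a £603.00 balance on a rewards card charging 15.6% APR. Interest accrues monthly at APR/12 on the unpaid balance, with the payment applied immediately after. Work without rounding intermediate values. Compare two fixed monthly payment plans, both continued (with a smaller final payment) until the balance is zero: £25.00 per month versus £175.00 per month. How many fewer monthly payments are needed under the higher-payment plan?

Monthly rate r = 15.6%/12 = 1.3% = 0.013.
At £25.00/mo: n = ⌈−ln(1 − rB₀/P)/ln(1+r)⌉ = 30 payments (last £3.24); total interest = total paid − £603.00 = £125.24.
At £175.00/mo: 4 payments (last £96.20); total interest £18.20.
Payments saved = 30 − 4 = 26.

26 fewer payments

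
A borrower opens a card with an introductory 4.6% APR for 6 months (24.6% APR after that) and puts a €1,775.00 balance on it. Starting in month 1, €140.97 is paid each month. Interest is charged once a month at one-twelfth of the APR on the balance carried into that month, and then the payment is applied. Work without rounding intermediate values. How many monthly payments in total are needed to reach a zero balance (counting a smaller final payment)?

14 months

Promo months 1–6 at r₀ = 4.6%/12 = 0.00383333; months 7+ at r₁ = 24.6%/12 = 0.0205.
After month 6: iterate B ← B·(1+r₀) − €140.97 for 6 months → €962.25.
Then at r₁ with €140.97/mo: n₂ = −ln(1 − r₁·B/P)/ln(1+r₁) ≈ 7.43 → 8 more payments.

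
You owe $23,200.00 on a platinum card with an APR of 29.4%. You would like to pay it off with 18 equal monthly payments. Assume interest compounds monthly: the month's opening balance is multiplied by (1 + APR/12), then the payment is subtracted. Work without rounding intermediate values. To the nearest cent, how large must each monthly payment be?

Monthly rate r = 29.4%/12 = 2.45% = 0.0245.
Level-payment amortization: P = B₀·r / (1 − (1+r)^(−n)) = 23200.00·0.0245 / (1 − 1.0245^(−18)).
Denominator 1 − (1+r)^(−18) = 0.353178167.
P = 568.4 / 0.353178167 ≈ 1609.39.

$1,609.39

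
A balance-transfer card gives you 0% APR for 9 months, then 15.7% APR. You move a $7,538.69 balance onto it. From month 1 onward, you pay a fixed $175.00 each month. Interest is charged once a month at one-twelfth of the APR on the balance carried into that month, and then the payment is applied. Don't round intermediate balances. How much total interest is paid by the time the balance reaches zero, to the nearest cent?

$1,984.29

Promo months 1–9 at r₀ = 0%/12 = 0; months 10+ at r₁ = 15.7%/12 = 0.0130833.
After month 9 (no interest yet): B = $7,538.69 − 9·$175.00 = $5,963.69.
Then at r₁ with $175.00/mo: n₂ = −ln(1 − r₁·B/P)/ln(1+r₁) ≈ 45.42 → 46 more payments.
Total paid = 54·$175.00 + $72.98 = $9,522.98; interest = $9,522.98 − $7,538.69 = $1,984.29.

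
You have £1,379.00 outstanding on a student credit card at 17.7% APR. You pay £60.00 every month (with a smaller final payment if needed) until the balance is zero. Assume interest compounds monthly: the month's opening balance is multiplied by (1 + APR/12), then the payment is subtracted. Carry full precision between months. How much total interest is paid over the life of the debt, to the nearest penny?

£317.58

Monthly rate r = 17.7%/12 = 1.475% = 0.01475.
Payoff takes n = ⌈−ln(1 − rB₀/P)/ln(1+r)⌉ = ⌈28.275⌉ = 29 payments; the last is £16.58.
Total paid = 28·£60.00 + £16.58 = £1,696.58.
Total interest = total paid − principal = £1,696.58 − £1,379.00 = £317.58.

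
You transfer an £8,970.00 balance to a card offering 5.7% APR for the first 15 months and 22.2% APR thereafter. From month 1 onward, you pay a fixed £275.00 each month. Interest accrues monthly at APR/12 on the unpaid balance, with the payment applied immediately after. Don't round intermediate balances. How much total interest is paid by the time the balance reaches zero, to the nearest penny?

Promo months 1–15 at r₀ = 5.7%/12 = 0.00475; months 16+ at r₁ = 22.2%/12 = 0.0185.
After month 15: iterate B ← B·(1+r₀) − £275.00 for 15 months → £5,365.79.
Then at r₁ with £275.00/mo: n₂ = −ln(1 − r₁·B/P)/ln(1+r₁) ≈ 24.43 → 25 more payments.
Total paid = 39·£275.00 + £118.57 = £10,843.57; interest = £10,843.57 − £8,970.00 = £1,873.57.

£1,873.57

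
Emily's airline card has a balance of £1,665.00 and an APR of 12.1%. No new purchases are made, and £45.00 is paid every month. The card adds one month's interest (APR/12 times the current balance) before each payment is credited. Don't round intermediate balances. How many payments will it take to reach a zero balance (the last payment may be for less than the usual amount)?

Monthly rate r = 12.1%/12 = 1.00833% = 0.0100833.
Recurrence: B ← B·(1+r) − £45.00.
Month 1: interest £16.79; balance after payment £1,636.79.
Month 2: interest £16.50; balance after payment £1,608.29.
Closed form: n = −ln(1 − rB₀/P)/ln(1+r) = −ln(0.62692)/ln(1.01008) ≈ 46.541, so the balance reaches zero during payment 47.

47 months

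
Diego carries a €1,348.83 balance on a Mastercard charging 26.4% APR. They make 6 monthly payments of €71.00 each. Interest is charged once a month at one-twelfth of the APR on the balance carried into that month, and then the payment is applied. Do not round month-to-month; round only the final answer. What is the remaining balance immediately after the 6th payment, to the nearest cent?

€1,086.83

Monthly rate r = 26.4%/12 = 2.2% = 0.022.
Each month: B ← B·(1+r) − €71.00.
Month 1: interest €29.67; balance after payment €1,307.50.
Month 2: interest €28.77; balance after payment €1,265.27.
Month 3: interest €27.84; balance after payment €1,222.11.
Month 4: interest €26.89; balance after payment €1,177.99.
Month 5: interest €25.92; balance after payment €1,132.91.
Month 6: interest €24.92; balance after payment €1,086.83.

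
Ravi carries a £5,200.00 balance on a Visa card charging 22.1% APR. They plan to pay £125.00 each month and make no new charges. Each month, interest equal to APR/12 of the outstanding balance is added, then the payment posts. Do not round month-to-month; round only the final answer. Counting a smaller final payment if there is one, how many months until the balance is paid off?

80 payments

Monthly rate r = 22.1%/12 = 1.84167% = 0.0184167.
Recurrence: B ← B·(1+r) − £125.00.
Month 1: interest £95.77; balance after payment £5,170.77.
Month 2: interest £95.23; balance after payment £5,140.99.
Closed form: n = −ln(1 − rB₀/P)/ln(1+r) = −ln(0.23387)/ln(1.01842) ≈ 79.620, so the balance reaches zero during payment 80.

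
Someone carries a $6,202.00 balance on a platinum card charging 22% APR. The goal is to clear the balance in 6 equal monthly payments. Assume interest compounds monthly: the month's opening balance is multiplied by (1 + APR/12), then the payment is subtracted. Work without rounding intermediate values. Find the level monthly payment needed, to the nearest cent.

$1,101.00

Monthly rate r = 22%/12 = 1.83333% = 0.0183333.
Level-payment amortization: P = B₀·r / (1 − (1+r)^(−n)) = 6202.00·0.0183333 / (1 − 1.01833^(−6)).
Denominator 1 − (1+r)^(−6) = 0.103273011.
P = 113.703 / 0.103273011 ≈ 1101.00.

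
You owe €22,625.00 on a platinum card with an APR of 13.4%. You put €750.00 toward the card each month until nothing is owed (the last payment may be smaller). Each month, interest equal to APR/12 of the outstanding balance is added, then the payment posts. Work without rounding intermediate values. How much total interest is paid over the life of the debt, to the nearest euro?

Monthly rate r = 13.4%/12 = 1.11667% = 0.0111667.
Payoff takes n = ⌈−ln(1 − rB₀/P)/ln(1+r)⌉ = ⌈36.990⌉ = 37 payments; the last is €742.88.
Total paid = 36·€750.00 + €742.88 = €27,742.88.
Total interest = total paid − principal = €27,742.88 − €22,625.00 = €5,117.88.

€5,118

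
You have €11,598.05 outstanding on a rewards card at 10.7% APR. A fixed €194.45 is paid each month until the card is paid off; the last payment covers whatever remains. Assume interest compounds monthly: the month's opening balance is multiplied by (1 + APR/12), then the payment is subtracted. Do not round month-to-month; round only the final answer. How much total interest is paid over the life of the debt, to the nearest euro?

Monthly rate r = 10.7%/12 = 0.891667% = 0.00891667.
Payoff takes n = ⌈−ln(1 − rB₀/P)/ln(1+r)⌉ = ⌈85.494⌉ = 86 payments; the last is €96.24.
Total paid = 85·€194.45 + €96.24 = €16,624.49.
Total interest = total paid − principal = €16,624.49 − €11,598.05 = €5,026.44.

€5,026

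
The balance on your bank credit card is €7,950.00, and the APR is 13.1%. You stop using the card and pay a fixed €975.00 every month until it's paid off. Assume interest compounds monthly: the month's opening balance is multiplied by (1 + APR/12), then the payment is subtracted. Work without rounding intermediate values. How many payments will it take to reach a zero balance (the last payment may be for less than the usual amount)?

Monthly rate r = 13.1%/12 = 1.09167% = 0.0109167.
Recurrence: B ← B·(1+r) − €975.00.
Month 1: interest €86.79; balance after payment €7,061.79.
Month 2: interest €77.09; balance after payment €6,163.88.
Closed form: n = −ln(1 − rB₀/P)/ln(1+r) = −ln(0.91099)/ln(1.01092) ≈ 8.586, so the balance reaches zero during payment 9.

9 months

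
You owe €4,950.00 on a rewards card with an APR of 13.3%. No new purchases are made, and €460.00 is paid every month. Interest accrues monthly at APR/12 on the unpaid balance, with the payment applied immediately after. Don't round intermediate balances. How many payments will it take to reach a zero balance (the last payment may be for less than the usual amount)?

12 months

Monthly rate r = 13.3%/12 = 1.10833% = 0.0110833.
Recurrence: B ← B·(1+r) − €460.00.
Month 1: interest €54.86; balance after payment €4,544.86.
Month 2: interest €50.37; balance after payment €4,135.23.
Closed form: n = −ln(1 − rB₀/P)/ln(1+r) = −ln(0.88073)/ln(1.01108) ≈ 11.522, so the balance reaches zero during payment 12.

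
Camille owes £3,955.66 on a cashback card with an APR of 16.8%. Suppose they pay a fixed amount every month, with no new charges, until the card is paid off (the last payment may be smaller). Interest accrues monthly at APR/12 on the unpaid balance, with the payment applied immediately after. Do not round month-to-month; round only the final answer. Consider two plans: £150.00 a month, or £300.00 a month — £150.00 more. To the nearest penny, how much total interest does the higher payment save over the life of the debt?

Monthly rate r = 16.8%/12 = 1.4% = 0.014.
At £150.00/mo: n = ⌈−ln(1 − rB₀/P)/ln(1+r)⌉ = 34 payments (last £21.30); total interest = total paid − £3,955.66 = £1,015.64.
At £300.00/mo: 15 payments (last £204.00); total interest £448.34.
Interest saved = £1,015.64 − £448.34 = £567.30.

£567.30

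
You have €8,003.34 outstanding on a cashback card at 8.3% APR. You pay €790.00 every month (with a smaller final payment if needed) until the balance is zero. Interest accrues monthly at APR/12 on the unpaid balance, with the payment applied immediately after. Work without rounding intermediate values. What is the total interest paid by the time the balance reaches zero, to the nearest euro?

€324

Monthly rate r = 8.3%/12 = 0.691667% = 0.00691667.
Payoff takes n = ⌈−ln(1 − rB₀/P)/ln(1+r)⌉ = ⌈10.540⌉ = 11 payments; the last is €426.91.
Total paid = 10·€790.00 + €426.91 = €8,326.91.
Total interest = total paid − principal = €8,326.91 − €8,003.34 = €323.57.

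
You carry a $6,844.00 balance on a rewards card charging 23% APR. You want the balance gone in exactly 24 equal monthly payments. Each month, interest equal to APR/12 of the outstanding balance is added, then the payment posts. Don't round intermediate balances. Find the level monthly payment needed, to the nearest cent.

Monthly rate r = 23%/12 = 1.91667% = 0.0191667.
Level-payment amortization: P = B₀·r / (1 − (1+r)^(−n)) = 6844.00·0.0191667 / (1 − 1.01917^(−24)).
Denominator 1 − (1+r)^(−24) = 0.365962513.
P = 131.177 / 0.365962513 ≈ 358.44.

$358.44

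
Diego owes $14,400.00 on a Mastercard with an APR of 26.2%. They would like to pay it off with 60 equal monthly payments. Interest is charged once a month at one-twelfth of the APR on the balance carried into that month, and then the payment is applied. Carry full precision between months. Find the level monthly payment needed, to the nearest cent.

Monthly rate r = 26.2%/12 = 2.18333% = 0.0218333.
Level-payment amortization: P = B₀·r / (1 − (1+r)^(−n)) = 14400.00·0.0218333 / (1 − 1.02183^(−60)).
Denominator 1 − (1+r)^(−60) = 0.72634962.
P = 314.4 / 0.72634962 ≈ 432.85.

$432.85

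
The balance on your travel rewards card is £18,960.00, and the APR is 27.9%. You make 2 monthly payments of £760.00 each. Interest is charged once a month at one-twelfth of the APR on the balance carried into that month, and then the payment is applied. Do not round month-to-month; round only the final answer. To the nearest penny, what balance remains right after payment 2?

£18,314.22

Monthly rate r = 27.9%/12 = 2.325% = 0.02325.
Each month: B ← B·(1+r) − £760.00.
Month 1: interest £440.82; balance after payment £18,640.82.
Month 2: interest £433.40; balance after payment £18,314.22.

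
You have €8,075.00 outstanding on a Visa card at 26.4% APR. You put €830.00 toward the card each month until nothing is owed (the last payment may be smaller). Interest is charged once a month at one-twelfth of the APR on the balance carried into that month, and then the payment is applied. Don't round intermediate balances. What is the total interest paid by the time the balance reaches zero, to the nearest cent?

Monthly rate r = 26.4%/12 = 2.2% = 0.022.
Payoff takes n = ⌈−ln(1 − rB₀/P)/ln(1+r)⌉ = ⌈11.067⌉ = 12 payments; the last is €56.56.
Total paid = 11·€830.00 + €56.56 = €9,186.56.
Total interest = total paid − principal = €9,186.56 − €8,075.00 = €1,111.56.

€1,111.56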